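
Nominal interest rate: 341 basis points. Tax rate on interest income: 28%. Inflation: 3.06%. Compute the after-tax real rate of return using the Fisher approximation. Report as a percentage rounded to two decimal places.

After-tax nominal return = 3.41% × (1 − 0.28) = 2.4552%.
r ≈ 2.4552% − 3.06% → -0.60%.

-0.60%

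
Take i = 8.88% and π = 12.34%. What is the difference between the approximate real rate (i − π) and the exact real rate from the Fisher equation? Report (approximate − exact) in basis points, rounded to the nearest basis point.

-38 basis points

Approximate: r ≈ 8.880% − 12.340% = -3.4600%
Exact: (1 + 0.0888)/(1 + 0.1234) − 1 = -3.0799%
Error = -3.4600% − (-3.0799%) = -0.3801% → -38 basis points.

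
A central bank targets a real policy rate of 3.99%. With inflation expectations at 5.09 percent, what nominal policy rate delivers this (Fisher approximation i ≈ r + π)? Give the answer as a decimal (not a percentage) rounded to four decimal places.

0.0908

i ≈ r + π = 3.99% + 5.09% = 0.0908.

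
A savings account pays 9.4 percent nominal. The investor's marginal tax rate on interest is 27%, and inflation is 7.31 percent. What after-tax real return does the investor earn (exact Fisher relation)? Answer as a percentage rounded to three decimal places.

-0.417%

After-tax nominal return = 9.4% × (1 − 0.27) = 6.8620%.
1 + r = 1.06862 / 1.07310 = 0.9958252
After-tax real rate = 0.9958252 − 1 → -0.417%.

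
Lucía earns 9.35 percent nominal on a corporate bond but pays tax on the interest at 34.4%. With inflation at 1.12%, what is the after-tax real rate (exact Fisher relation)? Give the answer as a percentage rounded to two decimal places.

After-tax nominal return = 9.35% × (1 − 0.344) = 6.1336%.
1 + r = 1.061336 / 1.01120 = 1.049581
After-tax real rate = 1.049581 − 1 → 4.96%.

4.96%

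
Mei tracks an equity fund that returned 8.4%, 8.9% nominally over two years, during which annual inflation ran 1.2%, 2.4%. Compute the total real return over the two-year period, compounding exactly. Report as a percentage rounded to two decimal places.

Compound the nominal returns: 1.0840 × 1.0890 = 1.180476.
Compound inflation: 1.0120 × 1.0240 = 1.036288.
Deflate: 1.180476 / 1.036288 = 1.139139.
Total real return = 1.139139 − 1 → 13.91%.

13.91%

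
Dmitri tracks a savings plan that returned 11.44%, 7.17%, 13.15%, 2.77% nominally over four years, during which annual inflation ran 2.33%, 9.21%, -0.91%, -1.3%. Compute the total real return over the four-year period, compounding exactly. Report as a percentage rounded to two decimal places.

27.06%

Nominal growth factor = 1.1144 × 1.0717 × 1.1315 × 1.0277 = 1.388786
Price-level growth factor = 1.0233 × 1.0921 × 0.9909 × 0.9870 = 1.092980
Real growth factor = 1.388786 / 1.092980 = 1.270641
Total real return = 1.270641 − 1 → 27.06%.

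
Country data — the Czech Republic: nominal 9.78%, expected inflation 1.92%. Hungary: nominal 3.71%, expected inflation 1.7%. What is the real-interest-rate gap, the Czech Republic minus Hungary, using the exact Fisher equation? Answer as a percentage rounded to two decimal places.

The Czech Republic: (1 + 0.0978)/(1 + 0.0192) − 1 = 7.7119%
Hungary: (1 + 0.0371)/(1 + 0.0170) − 1 = 1.9764%
Differential = 7.7119% − 1.9764% = 5.7355% → 5.74%.

5.74%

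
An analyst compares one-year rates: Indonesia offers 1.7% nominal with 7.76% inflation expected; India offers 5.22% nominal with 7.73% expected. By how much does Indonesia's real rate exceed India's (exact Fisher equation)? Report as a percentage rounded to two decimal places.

-3.29%

Indonesia: (1 + 0.0170)/(1 + 0.0776) − 1 = -5.6236%
India: (1 + 0.0522)/(1 + 0.0773) − 1 = -2.3299%
Differential = -5.6236% − (-2.3299%) = -3.2937% → -3.29%.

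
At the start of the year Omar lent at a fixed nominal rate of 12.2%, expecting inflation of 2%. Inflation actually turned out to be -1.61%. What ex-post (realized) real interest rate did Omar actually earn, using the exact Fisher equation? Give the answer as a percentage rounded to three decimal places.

14.036%

Ex-post: (1 + 0.1220)/(1 − 0.0161) − 1 = 14.0360%
So the realized real rate is 14.036%.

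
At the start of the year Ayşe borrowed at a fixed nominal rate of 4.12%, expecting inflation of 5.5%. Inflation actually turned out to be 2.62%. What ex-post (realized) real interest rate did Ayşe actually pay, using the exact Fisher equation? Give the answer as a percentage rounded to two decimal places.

Ex-post: (1 + 0.0412)/(1 + 0.0262) − 1 = 1.4617%
So the realized real rate is 1.46%.

1.46%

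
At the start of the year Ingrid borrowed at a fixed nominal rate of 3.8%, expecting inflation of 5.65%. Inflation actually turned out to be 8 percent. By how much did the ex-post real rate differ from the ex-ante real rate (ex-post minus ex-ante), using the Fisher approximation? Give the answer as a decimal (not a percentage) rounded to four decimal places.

-0.0235

Ex-ante: 3.8% − 5.65% = -1.850%
Ex-post: 3.8% − 8% = -4.200%
Difference (ex-post − ex-ante) = -2.3500% → -0.0235.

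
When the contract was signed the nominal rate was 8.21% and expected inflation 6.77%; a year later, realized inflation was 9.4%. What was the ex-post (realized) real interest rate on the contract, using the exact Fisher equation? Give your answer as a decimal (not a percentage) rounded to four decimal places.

Ex-post: (1 + 0.0821)/(1 + 0.0940) − 1 = -1.0878%
So the realized real rate is -0.0109.

-0.0109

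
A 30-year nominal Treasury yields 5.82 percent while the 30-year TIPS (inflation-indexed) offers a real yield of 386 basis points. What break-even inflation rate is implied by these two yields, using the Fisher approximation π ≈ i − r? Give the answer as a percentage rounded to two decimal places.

1.96%

π ≈ i − r = 5.82% − 3.86% → 1.96%.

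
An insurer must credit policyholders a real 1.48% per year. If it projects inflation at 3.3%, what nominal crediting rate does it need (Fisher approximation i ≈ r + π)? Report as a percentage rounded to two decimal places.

4.78%

i ≈ r + π = 1.48% + 3.3% = 4.78%.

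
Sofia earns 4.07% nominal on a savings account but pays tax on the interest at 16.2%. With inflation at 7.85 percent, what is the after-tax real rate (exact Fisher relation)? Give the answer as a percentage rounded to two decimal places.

After-tax nominal return = 4.07% × (1 − 0.162) = 3.41066%.
1 + r = 1.0341066 / 1.07850 = 0.958838
After-tax real rate = 0.958838 − 1 → -4.12%.

-4.12%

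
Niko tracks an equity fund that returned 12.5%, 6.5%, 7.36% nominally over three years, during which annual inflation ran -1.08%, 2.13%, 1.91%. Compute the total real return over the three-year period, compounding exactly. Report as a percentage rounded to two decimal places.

24.94%

Nominal growth factor = 1.1250 × 1.0650 × 1.0736 = 1.286307
Price-level growth factor = 0.9892 × 1.0213 × 1.0191 = 1.029566
Real growth factor = 1.286307 / 1.029566 = 1.249368
Total real return = 1.249368 − 1 → 24.94%.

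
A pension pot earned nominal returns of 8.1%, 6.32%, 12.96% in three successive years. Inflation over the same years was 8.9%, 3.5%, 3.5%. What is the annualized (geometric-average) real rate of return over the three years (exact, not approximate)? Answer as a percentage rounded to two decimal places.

Nominal growth factor = 1.0810 × 1.0632 × 1.1296 = 1.29827097
Price-level growth factor = 1.0890 × 1.0350 × 1.0350 = 1.16656403
Real growth factor = 1.29827097 / 1.16656403 = 1.11290160
Annualized real rate = 1.11290160^(1/3) − 1 = 3.6300% → 3.63%.

3.63%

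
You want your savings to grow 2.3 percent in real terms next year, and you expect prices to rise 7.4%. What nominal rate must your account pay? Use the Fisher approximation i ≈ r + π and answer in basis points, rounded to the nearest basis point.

i ≈ r + π = 2.3% + 7.4% = 970 basis points.

970 basis points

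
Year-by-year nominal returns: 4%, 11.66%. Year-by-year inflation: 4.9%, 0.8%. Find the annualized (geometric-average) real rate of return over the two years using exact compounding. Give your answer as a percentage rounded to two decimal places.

4.80%

Nominal growth factor = 1.0400 × 1.1166 = 1.16126400
Price-level growth factor = 1.0490 × 1.0080 = 1.05739200
Real growth factor = 1.16126400 / 1.05739200 = 1.09823415
Annualized real rate = 1.09823415^(1/2) − 1 = 4.7967% → 4.80%.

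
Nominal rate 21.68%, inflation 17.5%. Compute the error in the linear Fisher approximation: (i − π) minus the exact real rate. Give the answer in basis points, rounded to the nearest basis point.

Approximate: r ≈ 21.680% − 17.500% = 4.1800%
Exact: (1 + 0.2168)/(1 + 0.1750) − 1 = 3.5574%
Error = 4.1800% − 3.5574% = 0.6226% → 62 basis points.

62 basis points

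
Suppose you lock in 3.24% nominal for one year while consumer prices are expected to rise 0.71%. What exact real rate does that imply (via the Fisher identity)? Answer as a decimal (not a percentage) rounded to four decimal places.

0.0251

By the Fisher identity, 1 + r = (1 + i)/(1 + π).
1 + r = 1.03240 / 1.00710 = 1.025122
r = 1.025122 − 1 = 2.5122%, i.e. 0.0251.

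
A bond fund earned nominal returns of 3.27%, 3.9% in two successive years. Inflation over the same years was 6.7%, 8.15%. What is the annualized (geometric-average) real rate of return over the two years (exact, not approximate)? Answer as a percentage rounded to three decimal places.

Compound the nominal returns: 1.0327 × 1.0390 = 1.07297530.
Compound inflation: 1.0670 × 1.0815 = 1.15396050.
Deflate: 1.07297530 / 1.15396050 = 0.92981978.
Annualized real rate = 0.92981978^(1/2) − 1 = -3.5728% → -3.573%.

-3.573%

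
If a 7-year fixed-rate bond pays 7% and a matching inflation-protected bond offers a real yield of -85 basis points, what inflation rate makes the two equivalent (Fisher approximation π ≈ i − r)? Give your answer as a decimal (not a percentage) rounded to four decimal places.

0.0785

π ≈ i − r = 7% − (-0.85%) → 0.0785.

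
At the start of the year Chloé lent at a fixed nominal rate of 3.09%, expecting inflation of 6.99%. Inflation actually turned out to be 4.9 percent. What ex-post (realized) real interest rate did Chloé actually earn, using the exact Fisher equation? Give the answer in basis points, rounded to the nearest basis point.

Ex-post: (1 + 0.0309)/(1 + 0.0490) − 1 = -1.7255%
So the realized real rate is -173 basis points.

-173 basis points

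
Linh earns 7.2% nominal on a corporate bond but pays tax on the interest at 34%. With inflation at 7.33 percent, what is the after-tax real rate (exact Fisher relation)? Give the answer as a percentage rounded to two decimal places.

After-tax nominal return = 7.2% × (1 − 0.34) = 4.7520%.
1 + r = 1.04752 / 1.07330 = 0.975981
After-tax real rate = 0.975981 − 1 → -2.40%.

-2.40%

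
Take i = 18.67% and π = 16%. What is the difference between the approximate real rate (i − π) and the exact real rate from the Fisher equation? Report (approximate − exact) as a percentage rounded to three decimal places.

Approximate: r ≈ 18.670% − 16.000% = 2.6700%
Exact: (1 + 0.1867)/(1 + 0.1600) − 1 = 2.3017%
Error = 2.6700% − 2.3017% = 0.3683% → 0.368%.

0.368%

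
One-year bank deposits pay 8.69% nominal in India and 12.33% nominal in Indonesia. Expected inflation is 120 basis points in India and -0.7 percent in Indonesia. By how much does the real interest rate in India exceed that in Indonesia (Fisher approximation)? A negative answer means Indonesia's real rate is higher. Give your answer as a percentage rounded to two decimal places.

India: 8.69% − 1.2% = 7.490%
Indonesia: 12.33% − (-0.7%) = 13.030%
Differential = -5.540% → -5.54%.

-5.54%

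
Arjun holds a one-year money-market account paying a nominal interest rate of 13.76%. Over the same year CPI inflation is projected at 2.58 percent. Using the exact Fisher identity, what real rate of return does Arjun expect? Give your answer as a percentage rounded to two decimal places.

By the Fisher identity, 1 + r = (1 + i)/(1 + π).
1 + r = 1.13760 / 1.02580 = 1.108988
r = 1.108988 − 1 = 10.8988%, i.e. 10.90%.

10.90%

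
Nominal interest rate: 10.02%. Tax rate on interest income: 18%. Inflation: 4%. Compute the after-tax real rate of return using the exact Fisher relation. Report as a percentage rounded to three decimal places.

After-tax nominal return = 10.02% × (1 − 0.18) = 8.2164%.
1 + r = 1.082164 / 1.04000 = 1.040542
After-tax real rate = 1.040542 − 1 → 4.054%.

4.054%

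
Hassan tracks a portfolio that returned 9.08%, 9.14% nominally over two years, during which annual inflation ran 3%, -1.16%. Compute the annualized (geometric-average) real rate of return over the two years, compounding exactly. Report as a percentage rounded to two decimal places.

8.14%

Compound the nominal returns: 1.0908 × 1.0914 = 1.19049912.
Compound inflation: 1.0300 × 0.9884 = 1.01805200.
Deflate: 1.19049912 / 1.01805200 = 1.16938930.
Annualized real rate = 1.16938930^(1/2) − 1 = 8.1383% → 8.14%.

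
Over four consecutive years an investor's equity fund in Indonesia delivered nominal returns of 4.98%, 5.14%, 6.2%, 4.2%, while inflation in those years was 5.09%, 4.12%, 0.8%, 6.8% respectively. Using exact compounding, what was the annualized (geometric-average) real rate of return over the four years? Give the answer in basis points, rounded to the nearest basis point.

91 basis points

Compound the nominal returns: 1.0498 × 1.0514 × 1.0620 × 1.0420 = 1.22142492.
Compound inflation: 1.0509 × 1.0412 × 1.0080 × 1.0680 = 1.17795130.
Deflate: 1.22142492 / 1.17795130 = 1.03690613.
Annualized real rate = 1.03690613^(1/4) − 1 = 0.9102% → 91 basis points.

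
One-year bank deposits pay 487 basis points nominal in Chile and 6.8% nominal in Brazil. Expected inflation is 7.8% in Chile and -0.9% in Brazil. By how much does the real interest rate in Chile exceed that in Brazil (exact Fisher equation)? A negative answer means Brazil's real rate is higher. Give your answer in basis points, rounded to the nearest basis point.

-1049 basis points

Chile: (1 + 0.0487)/(1 + 0.0780) − 1 = -2.7180%
Brazil: (1 + 0.0680)/(1 − 0.0090) − 1 = 7.7699%
Differential = -2.7180% − 7.7699% = -10.4879% → -1049 basis points.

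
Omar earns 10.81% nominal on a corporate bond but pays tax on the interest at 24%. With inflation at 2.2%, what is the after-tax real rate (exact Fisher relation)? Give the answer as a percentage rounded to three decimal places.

5.886%

After-tax nominal return = 10.81% × (1 − 0.24) = 8.2156%.
1 + r = 1.082156 / 1.02200 = 1.058861
After-tax real rate = 1.058861 − 1 → 5.886%.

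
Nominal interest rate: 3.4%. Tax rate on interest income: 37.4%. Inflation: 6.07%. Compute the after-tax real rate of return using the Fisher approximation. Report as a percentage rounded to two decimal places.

After-tax nominal return = 3.4% × (1 − 0.374) = 2.1284%.
r ≈ 2.1284% − 6.07% → -3.94%.

-3.94%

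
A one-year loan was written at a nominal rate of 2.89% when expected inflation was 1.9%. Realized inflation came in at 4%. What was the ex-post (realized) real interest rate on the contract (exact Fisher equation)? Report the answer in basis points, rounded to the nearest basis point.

-107 basis points

Ex-post: (1 + 0.0289)/(1 + 0.0400) − 1 = -1.0673%
So the realized real rate is -107 basis points.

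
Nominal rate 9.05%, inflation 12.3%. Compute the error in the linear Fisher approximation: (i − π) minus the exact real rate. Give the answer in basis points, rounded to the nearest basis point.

-36 basis points

Approximate: r ≈ 9.050% − 12.300% = -3.2500%
Exact: (1 + 0.0905)/(1 + 0.1230) − 1 = -2.8940%
Error = -3.2500% − (-2.8940%) = -0.3560% → -36 basis points.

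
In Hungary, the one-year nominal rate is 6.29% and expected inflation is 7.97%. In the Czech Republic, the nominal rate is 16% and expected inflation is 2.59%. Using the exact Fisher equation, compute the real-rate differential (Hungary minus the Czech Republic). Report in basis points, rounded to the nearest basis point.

Hungary: (1 + 0.0629)/(1 + 0.0797) − 1 = -1.5560%
The Czech Republic: (1 + 0.1600)/(1 + 0.0259) − 1 = 13.0714%
Differential = -1.5560% − 13.0714% = -14.6274% → -1463 basis points.

-1463 basis points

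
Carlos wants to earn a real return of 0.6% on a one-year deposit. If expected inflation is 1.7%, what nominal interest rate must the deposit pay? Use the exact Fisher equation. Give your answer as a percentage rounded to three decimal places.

(1 + i) = (1 + r)(1 + π) = 1.00600 × 1.01700 = 1.023102
i = 1.023102 − 1, so the required nominal rate is 2.310%.

2.310%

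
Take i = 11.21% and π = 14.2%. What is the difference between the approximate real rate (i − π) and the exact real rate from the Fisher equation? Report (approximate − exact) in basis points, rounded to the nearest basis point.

-37 basis points

Approximate: r ≈ 11.210% − 14.200% = -2.9900%
Exact: (1 + 0.1121)/(1 + 0.1420) − 1 = -2.6182%
Error = -2.9900% − (-2.6182%) = -0.3718% → -37 basis points.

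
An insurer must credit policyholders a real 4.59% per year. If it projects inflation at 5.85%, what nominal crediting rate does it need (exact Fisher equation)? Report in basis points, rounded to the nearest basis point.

(1 + i) = (1 + r)(1 + π) = 1.04590 × 1.05850 = 1.10708515
i = 1.10708515 − 1, so the required nominal rate is 1071 basis points.

1071 basis points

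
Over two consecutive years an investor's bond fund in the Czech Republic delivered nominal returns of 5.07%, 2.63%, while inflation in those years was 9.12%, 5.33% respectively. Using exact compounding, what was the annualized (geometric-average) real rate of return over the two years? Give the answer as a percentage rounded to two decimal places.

Compound the nominal returns: 1.0507 × 1.0263 = 1.07833341.
Compound inflation: 1.0912 × 1.0533 = 1.14936096.
Deflate: 1.07833341 / 1.14936096 = 0.93820257.
Annualized real rate = 0.93820257^(1/2) − 1 = -3.1391% → -3.14%.

-3.14%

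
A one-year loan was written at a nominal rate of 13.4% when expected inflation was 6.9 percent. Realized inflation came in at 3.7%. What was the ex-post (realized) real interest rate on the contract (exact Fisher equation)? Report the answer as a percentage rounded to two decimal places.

9.35%

Ex-post: (1 + 0.1340)/(1 + 0.0370) − 1 = 9.3539%
So the realized real rate is 9.35%.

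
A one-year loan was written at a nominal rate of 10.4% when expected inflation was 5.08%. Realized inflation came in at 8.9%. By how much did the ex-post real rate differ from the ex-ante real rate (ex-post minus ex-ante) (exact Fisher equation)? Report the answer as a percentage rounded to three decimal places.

Ex-ante: (1 + 0.1040)/(1 + 0.0508) − 1 = 5.0628%
Ex-post: (1 + 0.1040)/(1 + 0.0890) − 1 = 1.3774%
Difference (ex-post − ex-ante) = -3.6854% → -3.685%.

-3.685%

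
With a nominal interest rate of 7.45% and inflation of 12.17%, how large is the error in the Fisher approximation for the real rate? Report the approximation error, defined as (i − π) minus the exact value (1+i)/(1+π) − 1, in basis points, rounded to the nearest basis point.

-51 basis points

Approximate: r ≈ 7.450% − 12.170% = -4.7200%
Exact: (1 + 0.0745)/(1 + 0.1217) − 1 = -4.2079%
Error = -4.7200% − (-4.2079%) = -0.5121% → -51 basis points.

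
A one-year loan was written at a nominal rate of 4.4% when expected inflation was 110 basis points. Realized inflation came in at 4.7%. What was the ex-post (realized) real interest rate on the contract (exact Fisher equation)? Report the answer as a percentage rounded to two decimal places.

Ex-post: (1 + 0.0440)/(1 + 0.0470) − 1 = -0.2865%
So the realized real rate is -0.29%.

-0.29%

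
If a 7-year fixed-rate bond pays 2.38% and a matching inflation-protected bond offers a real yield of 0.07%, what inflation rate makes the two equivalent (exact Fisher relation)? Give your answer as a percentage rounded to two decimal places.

(1 + π) = (1 + i)/(1 + r) = 1.02380 / 1.00070 = 1.023084
Break-even inflation = 1.023084 − 1 → 2.31%.

2.31%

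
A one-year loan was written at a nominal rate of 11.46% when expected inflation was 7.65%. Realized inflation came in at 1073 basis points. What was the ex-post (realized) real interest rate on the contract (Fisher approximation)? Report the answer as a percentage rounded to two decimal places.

Ex-post: 11.46% − 10.73% = 0.730%
So the realized real rate is 0.73%.

0.73%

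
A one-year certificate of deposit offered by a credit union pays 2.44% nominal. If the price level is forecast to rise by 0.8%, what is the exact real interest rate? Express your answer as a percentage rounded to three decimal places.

1.627%

By the Fisher relation, 1 + r = (1 + i)/(1 + π).
1 + r = 1.02440 / 1.00800 = 1.016270
r = 1.016270 − 1 = 1.6270%, i.e. 1.627%.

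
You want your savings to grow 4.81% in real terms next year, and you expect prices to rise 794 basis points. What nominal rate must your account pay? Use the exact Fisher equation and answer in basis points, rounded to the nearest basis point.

(1 + i) = (1 + r)(1 + π) = 1.04810 × 1.07940 = 1.13131914
i = 1.13131914 − 1, so the required nominal rate is 1313 basis points.

1313 basis points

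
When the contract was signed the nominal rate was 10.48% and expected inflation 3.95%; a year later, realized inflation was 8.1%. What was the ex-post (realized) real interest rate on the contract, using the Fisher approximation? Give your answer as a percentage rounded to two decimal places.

Ex-post: 10.48% − 8.1% = 2.380%
So the realized real rate is 2.38%.

2.38%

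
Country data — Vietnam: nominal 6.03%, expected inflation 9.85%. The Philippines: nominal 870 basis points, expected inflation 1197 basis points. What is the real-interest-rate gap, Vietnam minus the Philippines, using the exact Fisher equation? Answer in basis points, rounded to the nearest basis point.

Vietnam: (1 + 0.0603)/(1 + 0.0985) − 1 = -3.4775%
The Philippines: (1 + 0.0870)/(1 + 0.1197) − 1 = -2.9204%
Differential = -3.4775% − (-2.9204%) = -0.5570% → -56 basis points.

-56 basis points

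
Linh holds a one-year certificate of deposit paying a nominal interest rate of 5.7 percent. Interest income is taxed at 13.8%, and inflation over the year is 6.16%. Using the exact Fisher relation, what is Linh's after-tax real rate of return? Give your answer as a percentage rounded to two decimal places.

After-tax nominal return = 5.7% × (1 − 0.138) = 4.9134%.
1 + r = 1.049134 / 1.06160 = 0.988257
After-tax real rate = 0.988257 − 1 → -1.17%.

-1.17%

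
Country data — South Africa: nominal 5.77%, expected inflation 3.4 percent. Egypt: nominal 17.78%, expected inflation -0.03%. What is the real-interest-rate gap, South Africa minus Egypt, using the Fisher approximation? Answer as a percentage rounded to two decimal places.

-15.44%

South Africa: 5.77% − 3.4% = 2.370%
Egypt: 17.78% − (-0.03%) = 17.810%
Differential = -15.440% → -15.44%.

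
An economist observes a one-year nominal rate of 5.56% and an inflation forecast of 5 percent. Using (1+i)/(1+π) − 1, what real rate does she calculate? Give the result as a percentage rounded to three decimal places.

0.533%

By the Fisher relation, 1 + r = (1 + i)/(1 + π).
1 + r = 1.05560 / 1.05000 = 1.005333
r = 1.005333 − 1 = 0.5333%, i.e. 0.533%.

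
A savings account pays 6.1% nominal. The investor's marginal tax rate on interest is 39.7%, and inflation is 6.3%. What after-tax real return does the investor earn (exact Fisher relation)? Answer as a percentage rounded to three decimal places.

-2.466%

After-tax nominal return = 6.1% × (1 − 0.397) = 3.6783%.
1 + r = 1.036783 / 1.06300 = 0.975337
After-tax real rate = 0.975337 − 1 → -2.466%.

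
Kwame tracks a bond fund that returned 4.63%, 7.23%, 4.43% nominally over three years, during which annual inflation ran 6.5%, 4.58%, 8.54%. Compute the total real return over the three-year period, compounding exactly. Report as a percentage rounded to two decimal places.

-3.08%

Compound the nominal returns: 1.0463 × 1.0723 × 1.0443 = 1.171650.
Compound inflation: 1.0650 × 1.0458 × 1.0854 = 1.208894.
Deflate: 1.171650 / 1.208894 = 0.969192.
Total real return = 0.969192 − 1 → -3.08%.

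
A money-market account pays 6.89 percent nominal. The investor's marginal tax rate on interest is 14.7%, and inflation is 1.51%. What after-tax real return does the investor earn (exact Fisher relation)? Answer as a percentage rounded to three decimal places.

4.302%

After-tax nominal return = 6.89% × (1 − 0.147) = 5.87717%.
1 + r = 1.0587717 / 1.01510 = 1.043022
After-tax real rate = 1.043022 − 1 → 4.302%.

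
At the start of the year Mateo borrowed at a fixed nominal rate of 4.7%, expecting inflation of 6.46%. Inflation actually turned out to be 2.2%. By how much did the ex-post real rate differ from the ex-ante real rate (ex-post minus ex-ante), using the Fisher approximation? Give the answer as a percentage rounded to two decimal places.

4.26%

Ex-ante: 4.7% − 6.46% = -1.760%
Ex-post: 4.7% − 2.2% = 2.500%
Difference (ex-post − ex-ante) = 4.2600% → 4.26%.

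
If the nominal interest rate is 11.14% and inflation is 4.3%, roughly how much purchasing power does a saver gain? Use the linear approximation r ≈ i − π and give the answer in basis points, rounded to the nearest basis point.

684 basis points

r ≈ i − π = 11.14% − 4.3% = 684 basis points.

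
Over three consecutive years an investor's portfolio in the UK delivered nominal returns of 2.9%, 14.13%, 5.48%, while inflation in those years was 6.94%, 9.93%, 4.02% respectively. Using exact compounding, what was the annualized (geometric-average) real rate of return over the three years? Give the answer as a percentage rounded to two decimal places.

Compound the nominal returns: 1.0290 × 1.1413 × 1.0548 = 1.23875469.
Compound inflation: 1.0694 × 1.0993 × 1.0402 = 1.22285020.
Deflate: 1.23875469 / 1.22285020 = 1.01300609.
Annualized real rate = 1.01300609^(1/3) − 1 = 0.4317% → 0.43%.

0.43%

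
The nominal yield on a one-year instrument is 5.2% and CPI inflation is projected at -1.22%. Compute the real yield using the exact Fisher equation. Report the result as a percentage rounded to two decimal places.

By the Fisher identity, 1 + r = (1 + i)/(1 + π).
1 + r = 1.05200 / 0.98780 = 1.064993
r = 1.064993 − 1 = 6.4993%, i.e. 6.50%.

6.50%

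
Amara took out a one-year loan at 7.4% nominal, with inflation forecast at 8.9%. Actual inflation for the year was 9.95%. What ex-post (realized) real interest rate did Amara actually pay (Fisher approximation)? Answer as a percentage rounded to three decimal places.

-2.550%

Ex-post: 7.4% − 9.95% = -2.550%
So the realized real rate is -2.550%.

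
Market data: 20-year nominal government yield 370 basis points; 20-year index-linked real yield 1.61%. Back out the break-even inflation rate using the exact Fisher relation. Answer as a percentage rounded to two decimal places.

2.06%

(1 + π) = (1 + i)/(1 + r) = 1.03700 / 1.01610 = 1.020569
Break-even inflation = 1.020569 − 1 → 2.06%.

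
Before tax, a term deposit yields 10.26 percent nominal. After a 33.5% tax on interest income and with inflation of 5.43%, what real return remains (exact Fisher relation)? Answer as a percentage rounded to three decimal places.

1.321%

After-tax nominal return = 10.26% × (1 − 0.335) = 6.8229%.
1 + r = 1.068229 / 1.05430 = 1.013212
After-tax real rate = 1.013212 − 1 → 1.321%.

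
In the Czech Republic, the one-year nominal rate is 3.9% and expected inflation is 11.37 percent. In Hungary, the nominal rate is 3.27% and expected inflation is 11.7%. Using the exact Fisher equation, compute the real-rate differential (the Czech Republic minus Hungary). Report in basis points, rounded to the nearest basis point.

The Czech Republic: (1 + 0.0390)/(1 + 0.1137) − 1 = -6.7074%
Hungary: (1 + 0.0327)/(1 + 0.1170) − 1 = -7.5470%
Differential = -6.7074% − (-7.5470%) = 0.8396% → 84 basis points.

84 basis points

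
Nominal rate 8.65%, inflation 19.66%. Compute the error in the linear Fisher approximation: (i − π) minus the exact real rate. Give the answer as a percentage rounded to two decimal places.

Approximate: r ≈ 8.650% − 19.660% = -11.0100%
Exact: (1 + 0.0865)/(1 + 0.1966) − 1 = -9.2011%
Error = -11.0100% − (-9.2011%) = -1.8089% → -1.81%.

-1.81%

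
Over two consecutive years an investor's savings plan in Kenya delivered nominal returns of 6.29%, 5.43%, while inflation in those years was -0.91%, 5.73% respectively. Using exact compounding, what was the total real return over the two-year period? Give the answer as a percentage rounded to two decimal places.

6.96%

Compound the nominal returns: 1.0629 × 1.0543 = 1.120615.
Compound inflation: 0.9909 × 1.0573 = 1.047679.
Deflate: 1.120615 / 1.047679 = 1.069618.
Total real return = 1.069618 − 1 → 6.96%.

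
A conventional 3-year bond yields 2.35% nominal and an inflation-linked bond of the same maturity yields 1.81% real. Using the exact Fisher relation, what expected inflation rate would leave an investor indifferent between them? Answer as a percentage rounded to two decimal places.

0.53%

(1 + π) = (1 + i)/(1 + r) = 1.02350 / 1.01810 = 1.005304
Break-even inflation = 1.005304 − 1 → 0.53%.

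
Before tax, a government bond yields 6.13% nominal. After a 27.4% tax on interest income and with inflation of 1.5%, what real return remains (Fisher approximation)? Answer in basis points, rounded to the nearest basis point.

295 basis points

After-tax nominal return = 6.13% × (1 − 0.274) = 4.45038%.
r ≈ 4.45038% − 1.5% → 295 basis points.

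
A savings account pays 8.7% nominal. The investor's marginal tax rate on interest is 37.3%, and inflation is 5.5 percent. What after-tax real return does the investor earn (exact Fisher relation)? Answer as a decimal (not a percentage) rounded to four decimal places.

After-tax nominal return = 8.7% × (1 − 0.373) = 5.4549%.
1 + r = 1.054549 / 1.05500 = 0.999573
After-tax real rate = 0.999573 − 1 → -0.0004.

-0.0004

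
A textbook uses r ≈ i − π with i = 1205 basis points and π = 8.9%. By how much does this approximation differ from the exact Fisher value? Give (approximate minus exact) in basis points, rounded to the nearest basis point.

26 basis points

Approximate: r ≈ 12.050% − 8.900% = 3.1500%
Exact: (1 + 0.1205)/(1 + 0.0890) − 1 = 2.8926%
Error = 3.1500% − 2.8926% = 0.2574% → 26 basis points.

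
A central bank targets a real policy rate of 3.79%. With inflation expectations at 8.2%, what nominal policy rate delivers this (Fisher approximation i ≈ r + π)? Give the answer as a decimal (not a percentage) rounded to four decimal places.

0.1199

i ≈ r + π = 3.79% + 8.2% = 0.1199.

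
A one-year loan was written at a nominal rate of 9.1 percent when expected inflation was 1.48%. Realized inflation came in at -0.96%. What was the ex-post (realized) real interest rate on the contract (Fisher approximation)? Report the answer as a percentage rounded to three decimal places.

Ex-post: 9.1% − (-0.96%) = 10.060%
So the realized real rate is 10.060%.

10.060%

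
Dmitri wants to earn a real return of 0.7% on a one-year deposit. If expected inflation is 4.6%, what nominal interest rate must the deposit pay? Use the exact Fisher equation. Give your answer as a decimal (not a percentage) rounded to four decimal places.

(1 + i) = (1 + r)(1 + π) = 1.00700 × 1.04600 = 1.053322
i = 1.053322 − 1, so the required nominal rate is 0.0533.

0.0533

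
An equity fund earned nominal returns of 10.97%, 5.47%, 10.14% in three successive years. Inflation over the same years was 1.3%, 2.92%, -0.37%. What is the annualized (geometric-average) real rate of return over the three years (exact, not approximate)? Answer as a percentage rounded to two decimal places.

Compound the nominal returns: 1.1097 × 1.0547 × 1.1014 = 1.28907921.
Compound inflation: 1.0130 × 1.0292 × 0.9963 = 1.03872206.
Deflate: 1.28907921 / 1.03872206 = 1.24102420.
Annualized real rate = 1.24102420^(1/3) − 1 = 7.4633% → 7.46%.

7.46%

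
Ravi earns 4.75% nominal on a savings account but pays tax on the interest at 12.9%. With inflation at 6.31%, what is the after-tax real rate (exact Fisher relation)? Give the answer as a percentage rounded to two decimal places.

After-tax nominal return = 4.75% × (1 − 0.129) = 4.13725%.
1 + r = 1.0413725 / 1.06310 = 0.979562
After-tax real rate = 0.979562 − 1 → -2.04%.

-2.04%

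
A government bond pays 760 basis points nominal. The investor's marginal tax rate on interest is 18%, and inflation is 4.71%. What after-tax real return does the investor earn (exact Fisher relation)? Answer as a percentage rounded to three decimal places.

After-tax nominal return = 7.6% × (1 − 0.18) = 6.2320%.
1 + r = 1.06232 / 1.04710 = 1.0145354
After-tax real rate = 1.0145354 − 1 → 1.454%.

1.454%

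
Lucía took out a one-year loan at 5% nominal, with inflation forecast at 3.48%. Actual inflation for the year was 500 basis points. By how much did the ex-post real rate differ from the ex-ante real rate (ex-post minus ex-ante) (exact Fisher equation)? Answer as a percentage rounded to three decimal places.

Ex-ante: (1 + 0.0500)/(1 + 0.0348) − 1 = 1.4689%
Ex-post: (1 + 0.0500)/(1 + 0.0500) − 1 = 0.0000%
Difference (ex-post − ex-ante) = -1.4689% → -1.469%.

-1.469%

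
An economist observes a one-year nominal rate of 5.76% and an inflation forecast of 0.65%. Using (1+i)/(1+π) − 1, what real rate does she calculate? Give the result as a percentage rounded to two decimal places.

5.08%

By the Fisher relation, 1 + r = (1 + i)/(1 + π).
1 + r = 1.05760 / 1.00650 = 1.050770
r = 1.050770 − 1 = 5.0770%, i.e. 5.08%.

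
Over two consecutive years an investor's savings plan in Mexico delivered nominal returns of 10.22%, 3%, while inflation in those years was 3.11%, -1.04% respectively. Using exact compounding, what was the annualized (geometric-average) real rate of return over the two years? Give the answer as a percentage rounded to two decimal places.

5.48%

Compound the nominal returns: 1.1022 × 1.0300 = 1.13526600.
Compound inflation: 1.0311 × 0.9896 = 1.02037656.
Deflate: 1.13526600 / 1.02037656 = 1.11259514.
Annualized real rate = 1.11259514^(1/2) − 1 = 5.4796% → 5.48%.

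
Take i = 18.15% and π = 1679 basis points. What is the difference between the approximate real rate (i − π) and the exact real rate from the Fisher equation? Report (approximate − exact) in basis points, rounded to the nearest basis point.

20 basis points

Approximate: r ≈ 18.150% − 16.790% = 1.3600%
Exact: (1 + 0.1815)/(1 + 0.1679) − 1 = 1.1645%
Error = 1.3600% − 1.1645% = 0.1955% → 20 basis points.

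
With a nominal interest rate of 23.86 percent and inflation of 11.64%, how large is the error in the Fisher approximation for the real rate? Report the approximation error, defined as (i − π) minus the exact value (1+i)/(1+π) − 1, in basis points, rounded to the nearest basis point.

Approximate: r ≈ 23.860% − 11.640% = 12.2200%
Exact: (1 + 0.2386)/(1 + 0.1164) − 1 = 10.9459%
Error = 12.2200% − 10.9459% = 1.2741% → 127 basis points.

127 basis points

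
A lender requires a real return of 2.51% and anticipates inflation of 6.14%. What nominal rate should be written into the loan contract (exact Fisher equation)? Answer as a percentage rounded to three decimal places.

8.804%

(1 + i) = (1 + r)(1 + π) = 1.02510 × 1.06140 = 1.08804114
i = 1.08804114 − 1, so the required nominal rate is 8.804%.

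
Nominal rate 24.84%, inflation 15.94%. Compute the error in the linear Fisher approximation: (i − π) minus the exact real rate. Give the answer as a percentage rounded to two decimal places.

Approximate: r ≈ 24.840% − 15.940% = 8.9000%
Exact: (1 + 0.2484)/(1 + 0.1594) − 1 = 7.6764%
Error = 8.9000% − 7.6764% = 1.2236% → 1.22%.

1.22%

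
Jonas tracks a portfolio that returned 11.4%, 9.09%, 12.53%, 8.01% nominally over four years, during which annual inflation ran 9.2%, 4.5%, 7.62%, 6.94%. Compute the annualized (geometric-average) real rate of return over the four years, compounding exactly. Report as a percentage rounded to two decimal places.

Nominal growth factor = 1.1140 × 1.0909 × 1.1253 × 1.0801 = 1.47707456
Price-level growth factor = 1.0920 × 1.0450 × 1.0762 × 1.0694 = 1.31332465
Real growth factor = 1.47707456 / 1.31332465 = 1.12468349
Annualized real rate = 1.12468349^(1/4) − 1 = 2.9811% → 2.98%.

2.98%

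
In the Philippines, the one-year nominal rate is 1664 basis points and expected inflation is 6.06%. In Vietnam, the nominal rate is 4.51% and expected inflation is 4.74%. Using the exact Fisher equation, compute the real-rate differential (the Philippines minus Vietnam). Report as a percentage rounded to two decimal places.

The Philippines: (1 + 0.1664)/(1 + 0.0606) − 1 = 9.9755%
Vietnam: (1 + 0.0451)/(1 + 0.0474) − 1 = -0.2196%
Differential = 9.9755% − (-0.2196%) = 10.1951% → 10.20%.

10.20%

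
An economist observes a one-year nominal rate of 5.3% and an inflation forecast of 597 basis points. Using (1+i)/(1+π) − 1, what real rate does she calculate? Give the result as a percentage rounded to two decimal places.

1 + r = 1.05300 / 1.05970 = 0.993677
r = 0.993677 − 1 = -0.6323%, i.e. -0.63%.

-0.63%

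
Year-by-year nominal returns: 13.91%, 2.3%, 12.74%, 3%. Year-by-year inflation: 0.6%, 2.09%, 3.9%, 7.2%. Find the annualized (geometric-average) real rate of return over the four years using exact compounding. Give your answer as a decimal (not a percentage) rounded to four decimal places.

Nominal growth factor = 1.1391 × 1.0230 × 1.1274 × 1.0300 = 1.35317118
Price-level growth factor = 1.0060 × 1.0209 × 1.0390 × 1.0720 = 1.14390911
Real growth factor = 1.35317118 / 1.14390911 = 1.18293593
Annualized real rate = 1.18293593^(1/4) − 1 = 4.2894% → 0.0429.

0.0429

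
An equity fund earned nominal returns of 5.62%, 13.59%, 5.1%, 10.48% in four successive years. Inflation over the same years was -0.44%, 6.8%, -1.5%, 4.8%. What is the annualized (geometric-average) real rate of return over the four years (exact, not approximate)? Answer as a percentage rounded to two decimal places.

6.14%

Compound the nominal returns: 1.0562 × 1.1359 × 1.0510 × 1.1048 = 1.39306905.
Compound inflation: 0.9956 × 1.0680 × 0.9850 × 1.0480 = 1.09762415.
Deflate: 1.39306905 / 1.09762415 = 1.26916764.
Annualized real rate = 1.26916764^(1/4) − 1 = 6.1402% → 6.14%.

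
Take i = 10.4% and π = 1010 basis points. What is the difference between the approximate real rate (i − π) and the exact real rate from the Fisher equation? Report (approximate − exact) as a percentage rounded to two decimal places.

0.03%

Approximate: r ≈ 10.400% − 10.100% = 0.3000%
Exact: (1 + 0.1040)/(1 + 0.1010) − 1 = 0.2725%
Error = 0.3000% − 0.2725% = 0.0275% → 0.03%.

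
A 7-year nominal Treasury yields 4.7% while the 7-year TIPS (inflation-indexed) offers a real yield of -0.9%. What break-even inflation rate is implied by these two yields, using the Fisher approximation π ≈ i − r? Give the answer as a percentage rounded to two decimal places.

5.60%

π ≈ i − r = 4.7% − (-0.9%) → 5.60%.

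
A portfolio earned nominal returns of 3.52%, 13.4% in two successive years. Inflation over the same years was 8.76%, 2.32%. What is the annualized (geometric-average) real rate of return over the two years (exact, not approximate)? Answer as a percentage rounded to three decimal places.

Compound the nominal returns: 1.0352 × 1.1340 = 1.17391680.
Compound inflation: 1.0876 × 1.0232 = 1.11283232.
Deflate: 1.17391680 / 1.11283232 = 1.05489100.
Annualized real rate = 1.05489100^(1/2) − 1 = 2.7079% → 2.708%.

2.708%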